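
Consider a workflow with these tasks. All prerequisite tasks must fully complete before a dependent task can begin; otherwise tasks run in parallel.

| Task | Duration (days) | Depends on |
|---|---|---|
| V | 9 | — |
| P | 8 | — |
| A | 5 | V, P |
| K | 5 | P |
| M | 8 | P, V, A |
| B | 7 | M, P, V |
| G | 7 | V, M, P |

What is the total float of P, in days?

V→A→M→B = 9+5+8+7 = 29 sets the makespan at 29 days.
P finishes as early as 8 and must finish by 9.
Float = 29 − 28 = 1.

1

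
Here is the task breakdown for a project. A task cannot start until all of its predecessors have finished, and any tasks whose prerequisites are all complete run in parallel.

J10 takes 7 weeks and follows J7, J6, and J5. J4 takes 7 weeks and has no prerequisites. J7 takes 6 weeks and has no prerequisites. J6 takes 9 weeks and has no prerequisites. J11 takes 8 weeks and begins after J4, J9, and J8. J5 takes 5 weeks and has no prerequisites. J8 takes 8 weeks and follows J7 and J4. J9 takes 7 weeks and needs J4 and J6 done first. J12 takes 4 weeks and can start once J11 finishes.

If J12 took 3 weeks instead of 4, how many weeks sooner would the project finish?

Critical path before the change: J6→J9→J11→J12 = 9+7+8+4 = 28 giving 28 weeks.
J12 lies on that path, so at 3 weeks the path becomes 27 weeks.
No other chain overtakes it, so the finish is 27 weeks.
Change in finish: 27 − 28 = -1 weeks.

1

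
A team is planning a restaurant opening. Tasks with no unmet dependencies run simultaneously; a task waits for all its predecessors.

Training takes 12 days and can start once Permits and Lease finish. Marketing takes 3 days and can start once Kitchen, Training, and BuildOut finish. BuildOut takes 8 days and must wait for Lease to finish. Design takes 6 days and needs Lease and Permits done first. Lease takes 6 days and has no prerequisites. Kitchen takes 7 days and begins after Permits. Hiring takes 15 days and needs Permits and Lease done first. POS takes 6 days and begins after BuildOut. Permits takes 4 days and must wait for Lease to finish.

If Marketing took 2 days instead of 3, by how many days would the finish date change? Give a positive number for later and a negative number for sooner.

Critical path before the change: Lease→Permits→Training→Marketing = 6+4+12+3 = 25 giving 25 days.
Marketing lies on that path, so at 2 days the path becomes 24 days.
Now Lease→Permits→Hiring = 6+4+15 = 25 is longest, so the finish becomes 25 days.
Change in finish: 25 − 25 = +0 days.

0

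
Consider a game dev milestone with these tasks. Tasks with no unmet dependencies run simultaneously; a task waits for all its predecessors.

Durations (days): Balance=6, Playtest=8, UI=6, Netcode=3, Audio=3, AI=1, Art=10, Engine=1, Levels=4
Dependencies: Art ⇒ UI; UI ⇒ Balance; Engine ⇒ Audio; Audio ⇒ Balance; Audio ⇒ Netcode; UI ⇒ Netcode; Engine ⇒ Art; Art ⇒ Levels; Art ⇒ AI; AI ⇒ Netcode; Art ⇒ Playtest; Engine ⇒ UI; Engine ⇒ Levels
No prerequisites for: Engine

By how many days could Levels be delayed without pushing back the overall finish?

8

The longest chain is Engine→Art→UI→Balance = 1+10+6+6 = 23; overall finish 23 days.
Levels finishes as early as 15 and must finish by 23.
Slack of Levels = 19 − 11 = 8 days.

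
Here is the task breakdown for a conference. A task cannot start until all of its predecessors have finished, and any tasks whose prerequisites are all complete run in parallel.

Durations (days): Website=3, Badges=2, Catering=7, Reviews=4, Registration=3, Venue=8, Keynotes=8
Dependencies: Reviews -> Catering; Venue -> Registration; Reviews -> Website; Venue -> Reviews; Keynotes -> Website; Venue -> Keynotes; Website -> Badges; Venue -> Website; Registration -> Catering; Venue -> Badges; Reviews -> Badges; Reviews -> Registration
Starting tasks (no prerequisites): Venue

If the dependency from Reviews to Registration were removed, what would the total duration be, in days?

With the dependency in place, Venue→Reviews→Registration→Catering = 8+4+3+7 = 22 sets the finish at 22 days.
Without Reviews→Registration, Registration's earliest start moves from 12 to 8.
After: Venue→Keynotes→Website→Badges = 8+8+3+2 = 21 → 21 days.

21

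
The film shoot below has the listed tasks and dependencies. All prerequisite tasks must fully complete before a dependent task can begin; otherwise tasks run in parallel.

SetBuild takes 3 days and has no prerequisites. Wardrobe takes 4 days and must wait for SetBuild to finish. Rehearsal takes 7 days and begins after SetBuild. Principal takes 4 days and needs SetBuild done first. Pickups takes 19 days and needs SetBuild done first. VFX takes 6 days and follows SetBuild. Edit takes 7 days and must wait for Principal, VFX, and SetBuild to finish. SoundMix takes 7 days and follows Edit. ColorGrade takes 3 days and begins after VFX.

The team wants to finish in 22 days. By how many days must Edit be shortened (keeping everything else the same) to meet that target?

Current finish: 23 days; target: 22.
Edit is on every critical path, so each day cut from Edit cuts the finish by one (this holds down to a finish of 22).
Need 23 − 22 = 1 day off Edit → Edit becomes 6 days, finish becomes 22.

1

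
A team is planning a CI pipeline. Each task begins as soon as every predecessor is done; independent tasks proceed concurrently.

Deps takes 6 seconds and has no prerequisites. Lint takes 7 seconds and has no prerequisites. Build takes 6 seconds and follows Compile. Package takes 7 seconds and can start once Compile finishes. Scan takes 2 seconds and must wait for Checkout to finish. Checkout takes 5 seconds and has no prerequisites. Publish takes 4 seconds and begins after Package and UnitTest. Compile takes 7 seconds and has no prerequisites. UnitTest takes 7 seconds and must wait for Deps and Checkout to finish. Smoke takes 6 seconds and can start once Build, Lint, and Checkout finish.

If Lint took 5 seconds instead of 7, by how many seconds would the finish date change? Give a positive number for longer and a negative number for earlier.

0

Critical path before the change: Compile→Build→Smoke = 7+6+6 = 19 giving 19 seconds.
Lint has 6 seconds of float (longest path through it is 13).
No other chain overtakes it, so the finish is 19 seconds.
Change in finish: 19 − 19 = +0 seconds.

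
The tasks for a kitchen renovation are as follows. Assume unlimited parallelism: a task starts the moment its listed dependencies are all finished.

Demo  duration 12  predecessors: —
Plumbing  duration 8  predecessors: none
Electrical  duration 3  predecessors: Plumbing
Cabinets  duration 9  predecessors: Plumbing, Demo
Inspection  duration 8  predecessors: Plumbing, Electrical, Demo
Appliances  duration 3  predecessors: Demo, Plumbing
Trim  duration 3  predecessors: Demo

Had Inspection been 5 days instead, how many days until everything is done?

The binding path is Demo→Cabinets = 12+9 = 21; finish at 21 days.
The longest path through Inspection is only 20 days, so Inspection has float 1.
The critical path is still Demo→Cabinets; finish is now 21 days.

21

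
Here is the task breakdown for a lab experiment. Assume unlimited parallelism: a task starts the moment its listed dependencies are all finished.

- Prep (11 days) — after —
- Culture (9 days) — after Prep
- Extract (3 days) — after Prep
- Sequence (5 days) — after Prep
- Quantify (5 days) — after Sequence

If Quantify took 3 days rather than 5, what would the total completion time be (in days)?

Baseline: Prep→Sequence→Quantify = 11+5+5 = 21 → 21 days.
Since Quantify is critical, the -2 change carries straight to that chain (now 19 days).
Now Prep→Culture = 11+9 = 20 is longest, so the finish becomes 20 days.

20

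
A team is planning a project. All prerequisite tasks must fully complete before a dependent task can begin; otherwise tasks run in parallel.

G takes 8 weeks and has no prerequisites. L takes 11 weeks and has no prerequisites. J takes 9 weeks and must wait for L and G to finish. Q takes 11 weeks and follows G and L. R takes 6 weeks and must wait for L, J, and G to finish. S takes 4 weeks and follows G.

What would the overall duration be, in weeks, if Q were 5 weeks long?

26

The binding path is L→J→R = 11+9+6 = 26; finish at 26 weeks.
The longest path through Q is only 22 weeks, so Q has float 4.
That remains the longest chain; total 26 weeks.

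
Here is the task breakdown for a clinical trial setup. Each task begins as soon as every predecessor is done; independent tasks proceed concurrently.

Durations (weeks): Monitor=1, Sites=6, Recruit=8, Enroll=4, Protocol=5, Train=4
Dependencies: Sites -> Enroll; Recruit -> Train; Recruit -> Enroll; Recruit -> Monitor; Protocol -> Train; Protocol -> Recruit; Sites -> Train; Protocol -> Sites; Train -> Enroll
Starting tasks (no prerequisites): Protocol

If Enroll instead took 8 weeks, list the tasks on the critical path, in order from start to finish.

Protocol, Recruit, Train, Enroll

Actual critical path: Protocol→Recruit→Train→Enroll = 5+8+4+4 = 21 ⇒ 21 weeks.
Enroll lies on that path, so at 8 weeks the path becomes 25 weeks.
That remains the longest chain; total 25 weeks.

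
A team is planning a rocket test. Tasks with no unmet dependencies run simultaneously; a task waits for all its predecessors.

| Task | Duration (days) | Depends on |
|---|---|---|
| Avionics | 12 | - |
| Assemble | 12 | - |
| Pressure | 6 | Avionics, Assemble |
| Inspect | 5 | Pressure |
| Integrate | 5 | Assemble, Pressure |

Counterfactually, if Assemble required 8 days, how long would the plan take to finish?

Baseline: Assemble→Pressure→Inspect = 12+6+5 = 23 → 23 days.
Assemble is on the critical path; changing it to 8 makes that path 19 days.
New critical path: Avionics→Pressure→Inspect = 12+6+5 = 23 ⇒ 23 days.

23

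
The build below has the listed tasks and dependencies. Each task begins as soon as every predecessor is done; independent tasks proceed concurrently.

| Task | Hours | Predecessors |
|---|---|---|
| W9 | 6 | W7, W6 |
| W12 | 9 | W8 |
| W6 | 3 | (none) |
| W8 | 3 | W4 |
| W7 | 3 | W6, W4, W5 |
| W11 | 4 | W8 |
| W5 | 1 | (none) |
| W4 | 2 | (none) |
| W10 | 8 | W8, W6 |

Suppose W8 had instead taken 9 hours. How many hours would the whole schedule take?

20

Baseline: W4→W8→W12 = 2+3+9 = 14 → 14 hours.
W8 lies on that path, so at 9 hours the path becomes 20 hours.
No other chain overtakes it, so the finish is 20 hours.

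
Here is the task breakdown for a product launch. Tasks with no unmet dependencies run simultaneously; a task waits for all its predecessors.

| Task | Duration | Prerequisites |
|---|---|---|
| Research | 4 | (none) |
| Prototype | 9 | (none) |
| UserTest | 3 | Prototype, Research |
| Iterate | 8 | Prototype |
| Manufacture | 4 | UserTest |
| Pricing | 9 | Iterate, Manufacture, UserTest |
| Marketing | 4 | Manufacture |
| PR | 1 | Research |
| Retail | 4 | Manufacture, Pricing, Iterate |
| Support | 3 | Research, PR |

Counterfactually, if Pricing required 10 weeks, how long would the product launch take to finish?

31

Actual critical path: Prototype→Iterate→Pricing→Retail = 9+8+9+4 = 30 ⇒ 30 weeks.
Since Pricing is critical, the +1 change carries straight to that chain (now 31 weeks).
That remains the longest chain; total 31 weeks.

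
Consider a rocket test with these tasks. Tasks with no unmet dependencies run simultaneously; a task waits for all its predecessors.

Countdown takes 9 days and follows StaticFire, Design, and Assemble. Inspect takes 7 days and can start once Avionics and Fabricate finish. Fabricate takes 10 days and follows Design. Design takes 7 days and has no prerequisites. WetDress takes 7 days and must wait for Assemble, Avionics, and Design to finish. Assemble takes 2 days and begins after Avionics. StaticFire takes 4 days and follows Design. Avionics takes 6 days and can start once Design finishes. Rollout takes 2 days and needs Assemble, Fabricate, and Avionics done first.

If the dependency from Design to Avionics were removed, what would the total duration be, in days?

24

Before: longest chain Design→Fabricate→Inspect = 7+10+7 = 24, finish 24.
Without Design→Avionics, Avionics's earliest start moves from 7 to 0.
The longest chain is now Design→Fabricate→Inspect = 7+10+7 = 24, so the project takes 24 days.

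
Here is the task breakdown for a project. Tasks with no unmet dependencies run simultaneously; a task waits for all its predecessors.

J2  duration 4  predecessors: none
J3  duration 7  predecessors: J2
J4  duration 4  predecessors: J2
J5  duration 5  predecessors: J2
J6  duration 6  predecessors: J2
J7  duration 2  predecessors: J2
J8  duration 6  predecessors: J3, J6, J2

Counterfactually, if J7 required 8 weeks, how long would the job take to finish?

17

The binding path is J2→J3→J8 = 4+7+6 = 17; finish at 17 weeks.
The longest path through J7 is only 6 weeks, so J7 has float 11.
That remains the longest chain; total 17 weeks.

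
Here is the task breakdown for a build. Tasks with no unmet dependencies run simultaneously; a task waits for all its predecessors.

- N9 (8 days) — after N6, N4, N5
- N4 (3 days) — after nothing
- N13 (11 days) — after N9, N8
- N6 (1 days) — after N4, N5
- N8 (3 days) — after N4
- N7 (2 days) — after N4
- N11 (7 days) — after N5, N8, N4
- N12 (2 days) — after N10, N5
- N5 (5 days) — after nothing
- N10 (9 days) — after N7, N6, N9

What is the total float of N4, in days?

2

The longest chain is N5→N6→N9→N10→N12 = 5+1+8+9+2 = 25; overall finish 25 days.
The longest chain containing N4 totals 23 days.
Float = 25 − 23 = 2.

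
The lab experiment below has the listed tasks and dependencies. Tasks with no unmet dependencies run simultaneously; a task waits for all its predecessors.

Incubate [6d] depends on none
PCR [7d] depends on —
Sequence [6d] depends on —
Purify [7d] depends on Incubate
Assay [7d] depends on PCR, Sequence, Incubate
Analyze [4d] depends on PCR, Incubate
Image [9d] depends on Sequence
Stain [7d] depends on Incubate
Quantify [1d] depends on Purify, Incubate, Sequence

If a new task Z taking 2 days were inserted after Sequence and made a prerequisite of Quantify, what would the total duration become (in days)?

15

Originally the job takes 15 days.
With Z inserted, Quantify now waits for max(Purify, Incubate, Sequence, Z).
New critical path: Sequence→Image = 6+9 = 15 ⇒ 15 days.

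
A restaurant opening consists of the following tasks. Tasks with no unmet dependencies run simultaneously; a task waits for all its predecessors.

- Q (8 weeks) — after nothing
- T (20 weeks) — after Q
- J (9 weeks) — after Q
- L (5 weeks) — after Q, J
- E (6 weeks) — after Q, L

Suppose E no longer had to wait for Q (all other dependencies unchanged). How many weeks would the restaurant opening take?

28

With the dependency in place, Q→T = 8+20 = 28 sets the finish at 28 weeks.
Dropping Q→E doesn't change E's earliest start (22); another predecessor still binds.
New critical path: Q→T = 8+20 = 28 ⇒ 28 weeks.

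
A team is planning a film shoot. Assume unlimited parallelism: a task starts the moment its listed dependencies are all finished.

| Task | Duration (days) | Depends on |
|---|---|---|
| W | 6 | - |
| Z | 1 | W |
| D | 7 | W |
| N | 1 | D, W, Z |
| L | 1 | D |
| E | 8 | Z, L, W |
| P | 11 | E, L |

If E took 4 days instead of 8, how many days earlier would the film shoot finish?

4

As given, the longest chain is W→D→L→E→P = 6+7+1+8+11 = 33, so the finish is 33 days.
Since E is critical, the -4 change carries straight to that chain (now 29 days).
No other chain overtakes it, so the finish is 29 days.
Change in finish: 29 − 33 = -4 days.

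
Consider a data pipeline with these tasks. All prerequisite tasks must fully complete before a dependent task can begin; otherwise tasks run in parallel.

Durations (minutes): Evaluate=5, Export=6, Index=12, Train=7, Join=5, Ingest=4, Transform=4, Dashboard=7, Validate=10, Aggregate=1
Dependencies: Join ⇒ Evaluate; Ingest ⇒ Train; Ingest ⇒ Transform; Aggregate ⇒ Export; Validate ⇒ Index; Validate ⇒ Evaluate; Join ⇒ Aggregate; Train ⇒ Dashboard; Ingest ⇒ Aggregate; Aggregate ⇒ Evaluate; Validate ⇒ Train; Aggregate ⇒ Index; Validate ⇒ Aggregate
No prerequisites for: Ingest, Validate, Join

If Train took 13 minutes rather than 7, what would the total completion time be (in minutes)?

Actual critical path: Validate→Train→Dashboard = 10+7+7 = 24 ⇒ 24 minutes.
Train is on the critical path; changing it to 13 makes that path 30 minutes.
No other chain overtakes it, so the finish is 30 minutes.

30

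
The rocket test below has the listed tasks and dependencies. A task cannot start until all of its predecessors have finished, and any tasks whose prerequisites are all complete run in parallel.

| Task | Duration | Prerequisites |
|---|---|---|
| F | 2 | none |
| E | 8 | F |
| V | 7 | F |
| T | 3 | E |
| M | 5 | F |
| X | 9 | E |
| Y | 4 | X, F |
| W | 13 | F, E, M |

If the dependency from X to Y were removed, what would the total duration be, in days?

23

Before: longest chain F→E→W = 2+8+13 = 23, finish 23.
Without X→Y, Y's earliest start moves from 19 to 2.
After: F→E→W = 2+8+13 = 23 → 23 days.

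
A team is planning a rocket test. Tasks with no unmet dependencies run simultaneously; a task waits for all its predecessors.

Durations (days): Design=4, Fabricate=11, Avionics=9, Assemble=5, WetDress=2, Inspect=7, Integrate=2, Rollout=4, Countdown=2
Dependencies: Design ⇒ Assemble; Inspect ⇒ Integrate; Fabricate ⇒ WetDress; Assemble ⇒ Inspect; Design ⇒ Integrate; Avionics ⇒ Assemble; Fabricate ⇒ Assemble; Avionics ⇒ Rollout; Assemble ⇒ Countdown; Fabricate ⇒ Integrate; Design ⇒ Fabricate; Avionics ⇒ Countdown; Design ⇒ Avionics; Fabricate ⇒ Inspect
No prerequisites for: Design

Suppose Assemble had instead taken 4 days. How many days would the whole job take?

Baseline: Design→Fabricate→Assemble→Inspect→Integrate = 4+11+5+7+2 = 29 → 29 days.
Since Assemble is critical, the -1 change carries straight to that chain (now 28 days).
No other chain overtakes it, so the finish is 28 days.

28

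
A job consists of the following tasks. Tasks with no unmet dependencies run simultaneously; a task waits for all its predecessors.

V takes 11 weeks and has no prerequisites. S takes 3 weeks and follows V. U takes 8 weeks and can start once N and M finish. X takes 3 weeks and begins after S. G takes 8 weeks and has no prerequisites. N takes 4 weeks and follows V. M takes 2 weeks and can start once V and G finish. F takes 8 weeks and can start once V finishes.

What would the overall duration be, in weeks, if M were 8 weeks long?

27

The binding path is V→N→U = 11+4+8 = 23; finish at 23 weeks.
The longest path through M is only 21 weeks, so M has float 2.
Now V→M→U = 11+8+8 = 27 is longest, so the finish becomes 27 weeks.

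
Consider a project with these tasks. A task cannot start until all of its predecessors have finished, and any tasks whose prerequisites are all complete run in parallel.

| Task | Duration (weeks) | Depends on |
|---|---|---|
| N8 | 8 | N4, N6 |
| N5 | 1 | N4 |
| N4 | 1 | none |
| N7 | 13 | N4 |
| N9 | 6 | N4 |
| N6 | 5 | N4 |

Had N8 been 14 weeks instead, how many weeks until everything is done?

The binding path is N4→N6→N8 = 1+5+8 = 14; finish at 14 weeks.
N8 is on the critical path; changing it to 14 makes that path 20 weeks.
That remains the longest chain; total 20 weeks.

20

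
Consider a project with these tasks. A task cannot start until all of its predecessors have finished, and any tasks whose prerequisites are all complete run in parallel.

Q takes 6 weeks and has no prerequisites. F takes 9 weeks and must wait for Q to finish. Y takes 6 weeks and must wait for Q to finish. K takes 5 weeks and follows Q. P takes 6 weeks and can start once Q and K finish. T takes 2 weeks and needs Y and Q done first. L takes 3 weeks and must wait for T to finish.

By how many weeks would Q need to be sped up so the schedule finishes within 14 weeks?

Current finish: 17 weeks; target: 14.
Q is on every critical path, so each week cut from Q cuts the finish by one (this holds down to a finish of 12).
Need 17 − 14 = 3 weeks off Q → Q becomes 3 weeks, finish becomes 14.

3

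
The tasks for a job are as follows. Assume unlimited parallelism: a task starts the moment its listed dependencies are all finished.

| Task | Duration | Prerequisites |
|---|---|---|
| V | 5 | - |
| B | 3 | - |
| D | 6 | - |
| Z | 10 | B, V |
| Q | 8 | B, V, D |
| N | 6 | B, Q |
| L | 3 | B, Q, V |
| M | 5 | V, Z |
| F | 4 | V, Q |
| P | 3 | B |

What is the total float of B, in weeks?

2

V→Z→M = 5+10+5 = 20 sets the makespan at 20 weeks.
Longest path through B: 18 weeks (earliest finish 3, latest finish 5).
Slack of B = 2 − 0 = 2 weeks.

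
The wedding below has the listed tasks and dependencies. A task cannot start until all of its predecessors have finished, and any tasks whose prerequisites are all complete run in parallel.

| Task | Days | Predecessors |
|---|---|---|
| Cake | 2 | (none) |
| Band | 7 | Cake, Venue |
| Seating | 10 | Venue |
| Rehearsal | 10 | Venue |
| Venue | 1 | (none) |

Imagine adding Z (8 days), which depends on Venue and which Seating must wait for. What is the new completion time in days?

19

Originally the job takes 11 days.
With Z inserted, Seating now waits for max(Venue, Z).
New critical path: Venue→Z→Seating = 1+8+10 = 19 ⇒ 19 days.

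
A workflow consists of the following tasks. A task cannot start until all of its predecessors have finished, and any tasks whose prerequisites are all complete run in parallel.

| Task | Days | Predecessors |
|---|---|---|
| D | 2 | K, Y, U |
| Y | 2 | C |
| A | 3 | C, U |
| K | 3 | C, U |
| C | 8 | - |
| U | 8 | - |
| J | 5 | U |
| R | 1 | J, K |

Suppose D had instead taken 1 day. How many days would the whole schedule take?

14

Critical path before the change: U→J→R = 8+5+1 = 14 giving 14 days.
D is off the critical path — its longest chain is 13 days, giving 1 of slack.
The critical path is still U→J→R; finish is now 14 days.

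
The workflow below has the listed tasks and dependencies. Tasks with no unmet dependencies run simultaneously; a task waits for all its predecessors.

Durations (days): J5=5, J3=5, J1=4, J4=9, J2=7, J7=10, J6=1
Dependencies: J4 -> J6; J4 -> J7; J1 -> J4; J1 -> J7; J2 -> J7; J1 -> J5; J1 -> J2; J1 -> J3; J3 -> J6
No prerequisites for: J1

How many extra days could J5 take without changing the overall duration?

J1→J4→J7 = 4+9+10 = 23 sets the makespan at 23 days.
The longest chain containing J5 totals 9 days.
Float = 23 − 9 = 14.

14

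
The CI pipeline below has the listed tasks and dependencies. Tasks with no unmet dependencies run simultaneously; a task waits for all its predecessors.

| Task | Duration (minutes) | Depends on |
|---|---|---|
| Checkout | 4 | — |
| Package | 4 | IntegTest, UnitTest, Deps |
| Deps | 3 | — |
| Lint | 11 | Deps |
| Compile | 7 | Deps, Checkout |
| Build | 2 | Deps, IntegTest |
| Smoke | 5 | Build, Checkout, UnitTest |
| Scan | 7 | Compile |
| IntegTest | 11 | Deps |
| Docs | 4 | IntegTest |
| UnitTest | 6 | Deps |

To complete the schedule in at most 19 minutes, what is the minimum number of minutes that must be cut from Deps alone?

Current finish: 21 minutes; target: 19.
Deps is on every critical path, so each minute cut from Deps cuts the finish by one (this holds down to a finish of 19).
Need 21 − 19 = 2 minutes off Deps → Deps becomes 1 minute, finish becomes 19.

2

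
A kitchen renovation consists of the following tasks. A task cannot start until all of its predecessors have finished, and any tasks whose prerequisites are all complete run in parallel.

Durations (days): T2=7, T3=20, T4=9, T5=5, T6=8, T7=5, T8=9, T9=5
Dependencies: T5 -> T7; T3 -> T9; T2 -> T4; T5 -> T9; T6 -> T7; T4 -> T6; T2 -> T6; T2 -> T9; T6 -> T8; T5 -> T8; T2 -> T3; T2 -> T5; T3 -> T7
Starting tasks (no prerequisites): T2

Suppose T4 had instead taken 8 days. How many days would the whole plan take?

32

As given, the longest chain is T2→T4→T6→T8 = 7+9+8+9 = 33, so the finish is 33 days.
T4 is on the critical path; changing it to 8 makes that path 32 days.
Now T2→T3→T7 = 7+20+5 = 32 is longest, so the finish becomes 32 days.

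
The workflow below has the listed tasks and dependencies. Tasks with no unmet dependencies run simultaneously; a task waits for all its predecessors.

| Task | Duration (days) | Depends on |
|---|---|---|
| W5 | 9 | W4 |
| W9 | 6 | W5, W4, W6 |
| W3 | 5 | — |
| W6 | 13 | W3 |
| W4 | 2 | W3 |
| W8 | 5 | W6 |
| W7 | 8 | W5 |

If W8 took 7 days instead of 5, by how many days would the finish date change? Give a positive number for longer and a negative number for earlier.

As given, the longest chain is W3→W4→W5→W7 = 5+2+9+8 = 24, so the finish is 24 days.
W8 has 1 day of float (longest path through it is 23).
The binding chain switches to W3→W6→W8 = 5+13+7 = 25; finish 25 days.
Change in finish: 25 − 24 = +1 days.

1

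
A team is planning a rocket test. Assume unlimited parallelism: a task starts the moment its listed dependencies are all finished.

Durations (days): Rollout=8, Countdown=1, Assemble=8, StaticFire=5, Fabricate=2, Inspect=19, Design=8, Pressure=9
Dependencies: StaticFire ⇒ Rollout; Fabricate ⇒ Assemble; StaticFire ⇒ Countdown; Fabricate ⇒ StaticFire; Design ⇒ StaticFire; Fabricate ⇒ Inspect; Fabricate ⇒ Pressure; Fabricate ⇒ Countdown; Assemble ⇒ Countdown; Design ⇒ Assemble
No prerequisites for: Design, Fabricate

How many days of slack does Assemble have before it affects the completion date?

4

Critical path: Design→StaticFire→Rollout = 8+5+8 = 21, so the finish is 21 days.
Assemble finishes as early as 16 and must finish by 20.
Slack of Assemble = 12 − 8 = 4 days.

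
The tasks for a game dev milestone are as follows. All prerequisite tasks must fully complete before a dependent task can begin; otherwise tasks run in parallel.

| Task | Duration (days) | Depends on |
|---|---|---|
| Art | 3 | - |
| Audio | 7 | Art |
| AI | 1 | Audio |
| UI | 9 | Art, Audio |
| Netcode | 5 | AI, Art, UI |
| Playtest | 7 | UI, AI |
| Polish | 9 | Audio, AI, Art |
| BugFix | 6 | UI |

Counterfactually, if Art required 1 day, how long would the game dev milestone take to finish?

24

Actual critical path: Art→Audio→UI→Playtest = 3+7+9+7 = 26 ⇒ 26 days.
Art lies on that path, so at 1 day the path becomes 24 days.
No other chain overtakes it, so the finish is 24 days.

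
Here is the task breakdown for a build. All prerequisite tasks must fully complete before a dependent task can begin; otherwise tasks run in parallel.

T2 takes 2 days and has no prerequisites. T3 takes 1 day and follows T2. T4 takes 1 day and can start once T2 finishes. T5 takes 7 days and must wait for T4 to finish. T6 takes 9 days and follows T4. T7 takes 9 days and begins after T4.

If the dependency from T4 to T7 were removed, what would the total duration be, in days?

Original critical path: T2→T4→T6 = 2+1+9 = 12 ⇒ 12 days.
Without T4→T7, T7's earliest start moves from 3 to 0.
The longest chain is now T2→T4→T6 = 2+1+9 = 12, so the schedule takes 12 days.

12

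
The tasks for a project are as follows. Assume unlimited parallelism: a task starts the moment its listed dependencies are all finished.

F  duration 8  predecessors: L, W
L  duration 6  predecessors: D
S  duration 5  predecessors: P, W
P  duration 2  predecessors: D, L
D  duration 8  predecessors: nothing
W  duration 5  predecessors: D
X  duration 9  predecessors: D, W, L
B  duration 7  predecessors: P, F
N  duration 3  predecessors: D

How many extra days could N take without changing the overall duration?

D→L→F→B = 8+6+8+7 = 29 sets the makespan at 29 days.
Longest path through N: 11 days (earliest finish 11, latest finish 29).
Float = 29 − 11 = 18.

18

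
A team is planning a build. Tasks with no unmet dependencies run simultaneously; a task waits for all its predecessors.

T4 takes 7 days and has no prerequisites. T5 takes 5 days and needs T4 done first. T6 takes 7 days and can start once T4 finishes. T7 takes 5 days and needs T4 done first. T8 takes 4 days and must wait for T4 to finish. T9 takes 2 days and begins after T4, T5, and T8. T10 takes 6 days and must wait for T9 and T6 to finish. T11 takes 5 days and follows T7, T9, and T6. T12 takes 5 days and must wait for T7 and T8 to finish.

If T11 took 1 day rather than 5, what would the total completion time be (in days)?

As given, the longest chain is T4→T5→T9→T10 = 7+5+2+6 = 20, so the finish is 20 days.
T11 is off the critical path — its longest chain is 19 days, giving 1 of slack.
That remains the longest chain; total 20 days.

20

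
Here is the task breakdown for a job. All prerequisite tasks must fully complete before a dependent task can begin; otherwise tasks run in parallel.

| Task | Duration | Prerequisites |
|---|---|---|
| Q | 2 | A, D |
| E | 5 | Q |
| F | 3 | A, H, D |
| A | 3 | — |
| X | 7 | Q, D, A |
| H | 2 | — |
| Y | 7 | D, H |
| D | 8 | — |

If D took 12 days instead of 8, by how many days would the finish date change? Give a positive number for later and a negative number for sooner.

Critical path before the change: D→Q→X = 8+2+7 = 17 giving 17 days.
D is on the critical path; changing it to 12 makes that path 21 days.
The critical path is still D→Q→X; finish is now 21 days.
Change in finish: 21 − 17 = +4 days.

4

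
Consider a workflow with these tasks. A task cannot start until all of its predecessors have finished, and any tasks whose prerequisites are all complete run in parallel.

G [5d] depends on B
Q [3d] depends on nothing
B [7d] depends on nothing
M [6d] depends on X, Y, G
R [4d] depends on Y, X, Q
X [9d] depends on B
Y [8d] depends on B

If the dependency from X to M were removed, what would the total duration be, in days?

21

Original critical path: B→X→M = 7+9+6 = 22 ⇒ 22 days.
Without X→M, M's earliest start moves from 16 to 15.
After: B→Y→M = 7+8+6 = 21 → 21 days.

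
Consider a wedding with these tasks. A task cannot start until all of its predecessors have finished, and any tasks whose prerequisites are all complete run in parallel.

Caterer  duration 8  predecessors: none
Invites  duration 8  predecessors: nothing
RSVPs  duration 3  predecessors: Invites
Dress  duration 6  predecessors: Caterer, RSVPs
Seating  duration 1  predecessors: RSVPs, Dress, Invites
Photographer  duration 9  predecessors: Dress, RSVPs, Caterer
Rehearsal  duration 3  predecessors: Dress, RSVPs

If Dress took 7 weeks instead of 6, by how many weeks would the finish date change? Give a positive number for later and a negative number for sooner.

Actual critical path: Invites→RSVPs→Dress→Photographer = 8+3+6+9 = 26 ⇒ 26 weeks.
Since Dress is critical, the +1 change carries straight to that chain (now 27 weeks).
The critical path is still Invites→RSVPs→Dress→Photographer; finish is now 27 weeks.
Change in finish: 27 − 26 = +1 weeks.

1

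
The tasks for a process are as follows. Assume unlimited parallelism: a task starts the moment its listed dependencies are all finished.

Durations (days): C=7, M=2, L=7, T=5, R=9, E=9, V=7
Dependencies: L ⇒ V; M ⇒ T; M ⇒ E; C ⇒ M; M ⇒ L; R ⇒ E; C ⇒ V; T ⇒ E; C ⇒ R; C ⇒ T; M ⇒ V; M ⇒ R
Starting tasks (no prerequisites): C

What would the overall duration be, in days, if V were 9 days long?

27

As given, the longest chain is C→M→R→E = 7+2+9+9 = 27, so the finish is 27 days.
The longest path through V is only 23 days, so V has float 4.
No other chain overtakes it, so the finish is 27 days.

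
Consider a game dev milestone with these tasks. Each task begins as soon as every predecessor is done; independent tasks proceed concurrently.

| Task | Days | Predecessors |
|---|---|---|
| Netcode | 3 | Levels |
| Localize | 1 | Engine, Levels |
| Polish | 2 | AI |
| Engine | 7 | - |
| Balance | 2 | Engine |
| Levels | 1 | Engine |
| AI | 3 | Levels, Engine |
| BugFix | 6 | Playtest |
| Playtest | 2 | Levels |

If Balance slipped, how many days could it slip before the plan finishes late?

7

Engine→Levels→Playtest→BugFix = 7+1+2+6 = 16 sets the makespan at 16 days.
Longest path through Balance: 9 days (earliest finish 9, latest finish 16).
So Balance can slip 16 − 9 = 7 days.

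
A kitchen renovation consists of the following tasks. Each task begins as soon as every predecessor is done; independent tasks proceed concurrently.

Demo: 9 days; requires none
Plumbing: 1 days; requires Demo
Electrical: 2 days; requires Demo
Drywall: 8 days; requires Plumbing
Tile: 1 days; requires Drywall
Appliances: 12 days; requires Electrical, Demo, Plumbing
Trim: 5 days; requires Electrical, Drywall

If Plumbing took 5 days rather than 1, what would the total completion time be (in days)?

Critical path before the change: Demo→Plumbing→Drywall→Trim = 9+1+8+5 = 23 giving 23 days.
Since Plumbing is critical, the +4 change carries straight to that chain (now 27 days).
No other chain overtakes it, so the finish is 27 days.

27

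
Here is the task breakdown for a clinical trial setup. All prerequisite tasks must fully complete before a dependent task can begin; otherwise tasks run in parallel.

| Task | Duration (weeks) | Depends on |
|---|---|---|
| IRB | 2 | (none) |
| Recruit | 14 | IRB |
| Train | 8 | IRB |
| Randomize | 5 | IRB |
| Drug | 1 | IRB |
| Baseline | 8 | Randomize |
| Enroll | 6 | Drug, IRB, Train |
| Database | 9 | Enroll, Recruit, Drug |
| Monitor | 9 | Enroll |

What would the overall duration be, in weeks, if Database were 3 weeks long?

25

Baseline: IRB→Recruit→Database = 2+14+9 = 25 → 25 weeks.
Database lies on that path, so at 3 weeks the path becomes 19 weeks.
New critical path: IRB→Train→Enroll→Monitor = 2+8+6+9 = 25 ⇒ 25 weeks.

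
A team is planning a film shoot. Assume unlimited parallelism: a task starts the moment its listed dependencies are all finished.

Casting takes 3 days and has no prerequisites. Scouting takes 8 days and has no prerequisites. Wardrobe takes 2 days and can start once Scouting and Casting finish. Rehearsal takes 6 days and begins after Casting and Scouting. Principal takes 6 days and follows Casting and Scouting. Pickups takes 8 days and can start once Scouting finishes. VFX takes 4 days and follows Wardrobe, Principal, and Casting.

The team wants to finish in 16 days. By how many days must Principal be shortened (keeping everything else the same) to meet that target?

2

Current finish: 18 days; target: 16.
Principal is on every critical path, so each day cut from Principal cuts the finish by one (this holds down to a finish of 16).
Need 18 − 16 = 2 days off Principal → Principal becomes 4 days, finish becomes 16.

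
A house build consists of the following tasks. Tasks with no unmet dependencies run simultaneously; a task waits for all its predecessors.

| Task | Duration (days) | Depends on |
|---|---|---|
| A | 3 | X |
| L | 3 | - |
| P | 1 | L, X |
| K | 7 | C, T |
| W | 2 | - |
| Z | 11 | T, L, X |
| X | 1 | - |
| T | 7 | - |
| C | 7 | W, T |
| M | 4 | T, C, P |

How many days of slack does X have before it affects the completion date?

Critical path: T→C→K = 7+7+7 = 21, so the finish is 21 days.
The longest chain containing X totals 12 days.
Slack of X = 9 − 0 = 9 days.

9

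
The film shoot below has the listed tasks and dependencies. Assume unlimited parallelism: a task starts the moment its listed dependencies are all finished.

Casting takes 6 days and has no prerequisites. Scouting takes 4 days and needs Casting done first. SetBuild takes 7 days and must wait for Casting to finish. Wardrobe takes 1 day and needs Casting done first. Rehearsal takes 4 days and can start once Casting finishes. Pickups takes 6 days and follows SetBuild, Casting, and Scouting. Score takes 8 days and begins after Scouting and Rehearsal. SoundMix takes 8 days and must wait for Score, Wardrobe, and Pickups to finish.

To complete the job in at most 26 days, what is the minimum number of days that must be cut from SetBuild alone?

Current finish: 27 days; target: 26.
SetBuild is on every critical path, so each day cut from SetBuild cuts the finish by one (this holds down to a finish of 26).
Need 27 − 26 = 1 day off SetBuild → SetBuild becomes 6 days, finish becomes 26.

1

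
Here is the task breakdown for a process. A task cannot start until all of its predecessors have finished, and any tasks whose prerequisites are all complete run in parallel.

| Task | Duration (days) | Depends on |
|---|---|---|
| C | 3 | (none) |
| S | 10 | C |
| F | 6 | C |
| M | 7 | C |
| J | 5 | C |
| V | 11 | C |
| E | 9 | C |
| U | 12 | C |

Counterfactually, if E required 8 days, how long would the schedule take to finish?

15

Critical path before the change: C→U = 3+12 = 15 giving 15 days.
E is off the critical path — its longest chain is 12 days, giving 3 of slack.
No other chain overtakes it, so the finish is 15 days.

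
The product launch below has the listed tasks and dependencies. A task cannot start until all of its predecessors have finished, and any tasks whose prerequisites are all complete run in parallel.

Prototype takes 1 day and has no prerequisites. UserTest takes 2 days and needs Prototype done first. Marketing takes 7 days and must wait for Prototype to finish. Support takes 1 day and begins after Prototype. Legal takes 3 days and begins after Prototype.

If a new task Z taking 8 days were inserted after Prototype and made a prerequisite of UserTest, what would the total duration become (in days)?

Originally the project takes 8 days.
With Z inserted, UserTest now waits for max(Prototype, Z).
New critical path: Prototype→Z→UserTest = 1+8+2 = 11 ⇒ 11 days.

11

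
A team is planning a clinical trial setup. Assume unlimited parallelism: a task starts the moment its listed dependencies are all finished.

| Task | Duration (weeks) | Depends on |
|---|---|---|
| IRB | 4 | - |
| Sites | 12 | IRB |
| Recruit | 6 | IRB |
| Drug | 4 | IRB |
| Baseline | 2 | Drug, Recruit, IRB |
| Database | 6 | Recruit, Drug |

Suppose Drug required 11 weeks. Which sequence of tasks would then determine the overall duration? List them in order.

Critical path before the change: IRB→Sites = 4+12 = 16 giving 16 weeks.
Drug has 2 weeks of float (longest path through it is 14).
The binding chain switches to IRB→Drug→Database = 4+11+6 = 21; finish 21 weeks.

IRB, Drug, Database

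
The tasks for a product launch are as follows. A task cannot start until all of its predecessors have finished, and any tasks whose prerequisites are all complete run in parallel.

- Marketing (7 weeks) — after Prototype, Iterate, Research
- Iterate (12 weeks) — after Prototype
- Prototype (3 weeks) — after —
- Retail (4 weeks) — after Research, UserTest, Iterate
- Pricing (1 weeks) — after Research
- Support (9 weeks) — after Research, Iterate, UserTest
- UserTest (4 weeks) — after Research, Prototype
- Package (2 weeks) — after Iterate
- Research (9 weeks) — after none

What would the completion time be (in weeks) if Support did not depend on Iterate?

22

Original critical path: Prototype→Iterate→Support = 3+12+9 = 24 ⇒ 24 weeks.
Without Iterate→Support, Support's earliest start moves from 15 to 13.
The longest chain is now Research→UserTest→Support = 9+4+9 = 22, so the project takes 22 weeks.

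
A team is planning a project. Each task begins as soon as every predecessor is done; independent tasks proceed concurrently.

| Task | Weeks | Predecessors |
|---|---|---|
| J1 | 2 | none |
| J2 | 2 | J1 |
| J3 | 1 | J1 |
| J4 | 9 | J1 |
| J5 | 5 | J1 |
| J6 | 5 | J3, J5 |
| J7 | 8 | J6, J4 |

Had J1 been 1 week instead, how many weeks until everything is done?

Baseline: J1→J5→J6→J7 = 2+5+5+8 = 20 → 20 weeks.
Since J1 is critical, the -1 change carries straight to that chain (now 19 weeks).
The critical path is still J1→J5→J6→J7; finish is now 19 weeks.

19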